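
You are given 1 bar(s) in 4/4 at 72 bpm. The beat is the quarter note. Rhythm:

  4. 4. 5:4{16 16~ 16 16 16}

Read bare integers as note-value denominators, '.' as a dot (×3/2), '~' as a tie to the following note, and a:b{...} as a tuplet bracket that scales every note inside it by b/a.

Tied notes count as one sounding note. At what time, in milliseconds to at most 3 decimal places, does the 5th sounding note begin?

note 5 onset = 18/5b = 3000.0ms

1. 0.0ms @ 0 + 1250.0ms (3/2)
2. 1250.0ms @ 3/2 + 1250.0ms (3/2)
3. 2500.0ms @ 3 + 166.667ms (1/5)
4. 2666.667ms @ 16/5 + 333.333ms (2/5)
5. 3000.0ms @ 18/5 + 166.667ms (1/5)
6. 3166.667ms @ 19/5 + 166.667ms (1/5)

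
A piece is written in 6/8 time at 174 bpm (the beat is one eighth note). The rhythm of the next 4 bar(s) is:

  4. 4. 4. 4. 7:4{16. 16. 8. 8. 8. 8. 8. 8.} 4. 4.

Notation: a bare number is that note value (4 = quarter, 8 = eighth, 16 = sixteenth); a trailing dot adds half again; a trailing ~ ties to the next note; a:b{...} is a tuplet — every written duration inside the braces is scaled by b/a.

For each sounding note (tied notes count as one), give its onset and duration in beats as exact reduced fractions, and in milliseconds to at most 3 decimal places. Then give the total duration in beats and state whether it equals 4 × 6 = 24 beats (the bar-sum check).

1) 0.0ms=0b +1034.483ms=3b
2) 1034.483ms=3b +1034.483ms=3b
3) 2068.966ms=6b +1034.483ms=3b
4) 3103.448ms=9b +1034.483ms=3b
5) 4137.931ms=12b +147.783ms=3/7b
6) 4285.714ms=87/7b +147.783ms=3/7b
7) 4433.498ms=90/7b +295.567ms=6/7b
8) 4729.064ms=96/7b +295.567ms=6/7b
9) 5024.631ms=102/7b +295.567ms=6/7b
10) 5320.197ms=108/7b +295.567ms=6/7b
11) 5615.764ms=114/7b +295.567ms=6/7b
12) 5911.33ms=120/7b +295.567ms=6/7b
13) 6206.897ms=18b +1034.483ms=3b
14) 7241.379ms=21b +1034.483ms=3b
Σ=24b of 24 (174bpm 6/8) — PASS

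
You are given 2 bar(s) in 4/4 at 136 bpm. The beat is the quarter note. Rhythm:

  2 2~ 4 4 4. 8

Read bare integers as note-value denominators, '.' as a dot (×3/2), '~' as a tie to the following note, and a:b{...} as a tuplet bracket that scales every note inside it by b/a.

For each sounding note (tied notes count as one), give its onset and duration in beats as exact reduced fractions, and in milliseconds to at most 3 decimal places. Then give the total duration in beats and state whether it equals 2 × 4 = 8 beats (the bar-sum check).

1) 0.0ms=0b +882.353ms=2b
2) 882.353ms=2b +1323.529ms=3b
3) 2205.882ms=5b +441.176ms=1b
4) 2647.059ms=6b +661.765ms=3/2b
5) 3308.824ms=15/2b +220.588ms=1/2b
Σ=8b of 8 (136bpm 4/4) — PASS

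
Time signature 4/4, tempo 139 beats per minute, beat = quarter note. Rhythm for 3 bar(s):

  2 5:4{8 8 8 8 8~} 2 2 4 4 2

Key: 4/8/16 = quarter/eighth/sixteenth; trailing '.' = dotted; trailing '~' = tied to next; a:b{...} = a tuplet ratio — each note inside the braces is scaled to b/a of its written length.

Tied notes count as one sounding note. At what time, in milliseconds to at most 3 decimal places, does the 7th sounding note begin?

1. 0.0ms @ 0 + 863.309ms (2)
2. 863.309ms @ 2 + 172.662ms (2/5)
3. 1035.971ms @ 12/5 + 172.662ms (2/5)
4. 1208.633ms @ 14/5 + 172.662ms (2/5)
5. 1381.295ms @ 16/5 + 172.662ms (2/5)
6. 1553.957ms @ 18/5 + 1035.971ms (12/5)
7. 2589.928ms @ 6 + 863.309ms (2)
8. 3453.237ms @ 8 + 431.655ms (1)
9. 3884.892ms @ 9 + 431.655ms (1)
10. 4316.547ms @ 10 + 863.309ms (2)

note 7 onset = 6b = 2589.928ms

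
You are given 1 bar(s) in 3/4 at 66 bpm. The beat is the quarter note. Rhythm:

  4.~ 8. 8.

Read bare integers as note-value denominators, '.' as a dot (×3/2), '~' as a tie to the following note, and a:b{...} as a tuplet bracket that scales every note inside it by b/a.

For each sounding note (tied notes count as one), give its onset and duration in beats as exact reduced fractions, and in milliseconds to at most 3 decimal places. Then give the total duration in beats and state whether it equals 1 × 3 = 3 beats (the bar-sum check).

1) 0.0ms=0b +2045.455ms=9/4b
2) 2045.455ms=9/4b +681.818ms=3/4b
Σ=3b of 3 (66bpm 3/4) — PASS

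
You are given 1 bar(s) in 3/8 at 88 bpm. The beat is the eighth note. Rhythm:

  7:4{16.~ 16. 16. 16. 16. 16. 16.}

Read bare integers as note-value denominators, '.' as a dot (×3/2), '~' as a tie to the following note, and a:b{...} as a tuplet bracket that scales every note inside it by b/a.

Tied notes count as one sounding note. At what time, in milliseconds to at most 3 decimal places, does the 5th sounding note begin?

note 5 onset = 15/7b = 1461.039ms

1. 0.0ms @ 0 + 584.416ms (6/7)
2. 584.416ms @ 6/7 + 292.208ms (3/7)
3. 876.623ms @ 9/7 + 292.208ms (3/7)
4. 1168.831ms @ 12/7 + 292.208ms (3/7)
5. 1461.039ms @ 15/7 + 292.208ms (3/7)
6. 1753.247ms @ 18/7 + 292.208ms (3/7)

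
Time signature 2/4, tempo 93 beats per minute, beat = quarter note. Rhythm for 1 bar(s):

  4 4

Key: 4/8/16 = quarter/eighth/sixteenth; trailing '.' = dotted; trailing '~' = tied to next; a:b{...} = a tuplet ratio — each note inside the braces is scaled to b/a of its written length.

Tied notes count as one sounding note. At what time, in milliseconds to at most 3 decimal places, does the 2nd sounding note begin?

1. 0.0ms @ 0 + 645.161ms (1)
2. 645.161ms @ 1 + 645.161ms (1)

note 2 onset = 1b = 645.161ms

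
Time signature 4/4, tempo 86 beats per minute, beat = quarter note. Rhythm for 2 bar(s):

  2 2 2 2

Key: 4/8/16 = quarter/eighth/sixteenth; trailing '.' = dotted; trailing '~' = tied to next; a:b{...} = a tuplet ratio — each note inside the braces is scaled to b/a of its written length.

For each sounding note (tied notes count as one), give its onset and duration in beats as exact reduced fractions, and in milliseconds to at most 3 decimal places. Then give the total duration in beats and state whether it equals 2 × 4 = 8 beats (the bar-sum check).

1) 0.0ms=0b +1395.349ms=2b
2) 1395.349ms=2b +1395.349ms=2b
3) 2790.698ms=4b +1395.349ms=2b
4) 4186.047ms=6b +1395.349ms=2b
Σ=8b of 8 (86bpm 4/4) — PASS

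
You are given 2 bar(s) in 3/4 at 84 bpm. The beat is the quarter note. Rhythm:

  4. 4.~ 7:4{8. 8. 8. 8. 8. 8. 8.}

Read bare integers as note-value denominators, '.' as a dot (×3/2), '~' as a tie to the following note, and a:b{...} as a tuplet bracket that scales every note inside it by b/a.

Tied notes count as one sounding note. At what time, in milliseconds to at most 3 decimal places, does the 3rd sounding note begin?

note 3 onset = 24/7b = 2448.98ms

1. 0.0ms @ 0 + 1071.429ms (3/2)
2. 1071.429ms @ 3/2 + 1377.551ms (27/14)
3. 2448.98ms @ 24/7 + 306.122ms (3/7)
4. 2755.102ms @ 27/7 + 306.122ms (3/7)
5. 3061.224ms @ 30/7 + 306.122ms (3/7)
6. 3367.347ms @ 33/7 + 306.122ms (3/7)
7. 3673.469ms @ 36/7 + 306.122ms (3/7)
8. 3979.592ms @ 39/7 + 306.122ms (3/7)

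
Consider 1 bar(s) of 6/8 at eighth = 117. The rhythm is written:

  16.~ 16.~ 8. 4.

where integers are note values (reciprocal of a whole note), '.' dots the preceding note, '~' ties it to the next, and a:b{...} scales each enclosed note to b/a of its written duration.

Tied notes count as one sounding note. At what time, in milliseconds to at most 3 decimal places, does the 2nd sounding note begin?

1. 0.0ms @ 0 + 1538.462ms (3)
2. 1538.462ms @ 3 + 1538.462ms (3)

note 2 onset = 3b = 1538.462ms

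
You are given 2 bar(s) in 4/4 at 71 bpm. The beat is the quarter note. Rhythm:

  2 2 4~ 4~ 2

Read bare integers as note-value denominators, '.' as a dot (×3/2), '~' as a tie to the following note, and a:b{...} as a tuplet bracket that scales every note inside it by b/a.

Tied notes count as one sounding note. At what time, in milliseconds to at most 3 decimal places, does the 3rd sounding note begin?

1. 0.0ms @ 0 + 1690.141ms (2)
2. 1690.141ms @ 2 + 1690.141ms (2)
3. 3380.282ms @ 4 + 3380.282ms (4)

note 3 onset = 4b = 3380.282ms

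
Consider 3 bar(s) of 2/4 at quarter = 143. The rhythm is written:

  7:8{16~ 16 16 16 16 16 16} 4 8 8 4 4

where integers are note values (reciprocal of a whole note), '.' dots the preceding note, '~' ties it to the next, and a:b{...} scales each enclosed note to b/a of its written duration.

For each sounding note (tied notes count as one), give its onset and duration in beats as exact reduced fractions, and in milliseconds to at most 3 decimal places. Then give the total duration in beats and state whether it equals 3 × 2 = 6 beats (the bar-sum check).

1) 0.0ms=0b +239.76ms=4/7b
2) 239.76ms=4/7b +119.88ms=2/7b
3) 359.64ms=6/7b +119.88ms=2/7b
4) 479.52ms=8/7b +119.88ms=2/7b
5) 599.401ms=10/7b +119.88ms=2/7b
6) 719.281ms=12/7b +119.88ms=2/7b
7) 839.161ms=2b +419.58ms=1b
8) 1258.741ms=3b +209.79ms=1/2b
9) 1468.531ms=7/2b +209.79ms=1/2b
10) 1678.322ms=4b +419.58ms=1b
11) 2097.902ms=5b +419.58ms=1b
Σ=6b of 6 (143bpm 2/4) — PASS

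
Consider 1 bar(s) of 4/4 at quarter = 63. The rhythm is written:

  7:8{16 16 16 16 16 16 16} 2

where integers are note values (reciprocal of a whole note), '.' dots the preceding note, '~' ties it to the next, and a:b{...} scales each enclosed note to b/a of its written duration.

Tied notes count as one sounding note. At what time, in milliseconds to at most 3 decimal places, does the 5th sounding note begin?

1. 0.0ms @ 0 + 272.109ms (2/7)
2. 272.109ms @ 2/7 + 272.109ms (2/7)
3. 544.218ms @ 4/7 + 272.109ms (2/7)
4. 816.327ms @ 6/7 + 272.109ms (2/7)
5. 1088.435ms @ 8/7 + 272.109ms (2/7)
6. 1360.544ms @ 10/7 + 272.109ms (2/7)
7. 1632.653ms @ 12/7 + 272.109ms (2/7)
8. 1904.762ms @ 2 + 1904.762ms (2)

note 5 onset = 8/7b = 1088.435ms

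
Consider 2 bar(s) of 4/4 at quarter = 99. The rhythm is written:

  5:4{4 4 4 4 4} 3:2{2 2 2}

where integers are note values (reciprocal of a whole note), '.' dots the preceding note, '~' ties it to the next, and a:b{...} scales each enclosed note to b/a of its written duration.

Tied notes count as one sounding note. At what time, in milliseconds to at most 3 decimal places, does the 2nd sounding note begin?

note 2 onset = 4/5b = 484.848ms

1. 0.0ms @ 0 + 484.848ms (4/5)
2. 484.848ms @ 4/5 + 484.848ms (4/5)
3. 969.697ms @ 8/5 + 484.848ms (4/5)
4. 1454.545ms @ 12/5 + 484.848ms (4/5)
5. 1939.394ms @ 16/5 + 484.848ms (4/5)
6. 2424.242ms @ 4 + 808.081ms (4/3)
7. 3232.323ms @ 16/3 + 808.081ms (4/3)
8. 4040.404ms @ 20/3 + 808.081ms (4/3)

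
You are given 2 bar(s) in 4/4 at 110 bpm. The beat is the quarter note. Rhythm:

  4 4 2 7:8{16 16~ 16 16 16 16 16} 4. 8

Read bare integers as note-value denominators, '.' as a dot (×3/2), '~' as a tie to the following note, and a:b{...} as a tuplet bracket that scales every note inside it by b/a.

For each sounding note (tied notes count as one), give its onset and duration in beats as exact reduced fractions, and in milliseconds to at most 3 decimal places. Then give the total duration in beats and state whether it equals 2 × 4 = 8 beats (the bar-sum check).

1) 0.0ms=0b +545.455ms=1b
2) 545.455ms=1b +545.455ms=1b
3) 1090.909ms=2b +1090.909ms=2b
4) 2181.818ms=4b +155.844ms=2/7b
5) 2337.662ms=30/7b +311.688ms=4/7b
6) 2649.351ms=34/7b +155.844ms=2/7b
7) 2805.195ms=36/7b +155.844ms=2/7b
8) 2961.039ms=38/7b +155.844ms=2/7b
9) 3116.883ms=40/7b +155.844ms=2/7b
10) 3272.727ms=6b +818.182ms=3/2b
11) 4090.909ms=15/2b +272.727ms=1/2b
Σ=8b of 8 (110bpm 4/4) — PASS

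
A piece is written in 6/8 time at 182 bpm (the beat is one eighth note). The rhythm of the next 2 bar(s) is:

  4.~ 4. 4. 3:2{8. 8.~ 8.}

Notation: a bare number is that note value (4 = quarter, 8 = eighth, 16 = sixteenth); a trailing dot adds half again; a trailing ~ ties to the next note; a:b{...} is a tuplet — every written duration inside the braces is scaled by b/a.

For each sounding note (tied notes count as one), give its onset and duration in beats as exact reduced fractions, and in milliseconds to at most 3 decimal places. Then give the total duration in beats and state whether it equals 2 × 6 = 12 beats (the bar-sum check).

1) 0.0ms=0b +1978.022ms=6b
2) 1978.022ms=6b +989.011ms=3b
3) 2967.033ms=9b +329.67ms=1b
4) 3296.703ms=10b +659.341ms=2b
Σ=12b of 12 (182bpm 6/8) — PASS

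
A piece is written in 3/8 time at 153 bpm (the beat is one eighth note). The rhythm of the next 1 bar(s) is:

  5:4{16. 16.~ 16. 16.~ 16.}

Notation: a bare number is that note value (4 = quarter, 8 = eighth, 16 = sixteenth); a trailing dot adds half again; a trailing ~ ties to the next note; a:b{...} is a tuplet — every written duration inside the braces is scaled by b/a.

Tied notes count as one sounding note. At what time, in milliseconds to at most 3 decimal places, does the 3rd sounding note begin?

note 3 onset = 9/5b = 705.882ms

1. 0.0ms @ 0 + 235.294ms (3/5)
2. 235.294ms @ 3/5 + 470.588ms (6/5)
3. 705.882ms @ 9/5 + 470.588ms (6/5)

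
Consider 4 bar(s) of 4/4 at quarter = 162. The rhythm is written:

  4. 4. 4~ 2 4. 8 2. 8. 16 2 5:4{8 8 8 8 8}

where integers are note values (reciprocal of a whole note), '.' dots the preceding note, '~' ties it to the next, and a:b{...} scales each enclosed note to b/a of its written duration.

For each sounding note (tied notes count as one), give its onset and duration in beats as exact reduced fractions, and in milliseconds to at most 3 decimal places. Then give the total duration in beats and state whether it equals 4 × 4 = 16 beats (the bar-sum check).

1) 0.0ms=0b +555.556ms=3/2b
2) 555.556ms=3/2b +555.556ms=3/2b
3) 1111.111ms=3b +1111.111ms=3b
4) 2222.222ms=6b +555.556ms=3/2b
5) 2777.778ms=15/2b +185.185ms=1/2b
6) 2962.963ms=8b +1111.111ms=3b
7) 4074.074ms=11b +277.778ms=3/4b
8) 4351.852ms=47/4b +92.593ms=1/4b
9) 4444.444ms=12b +740.741ms=2b
10) 5185.185ms=14b +148.148ms=2/5b
11) 5333.333ms=72/5b +148.148ms=2/5b
12) 5481.481ms=74/5b +148.148ms=2/5b
13) 5629.63ms=76/5b +148.148ms=2/5b
14) 5777.778ms=78/5b +148.148ms=2/5b
Σ=16b of 16 (162bpm 4/4) — PASS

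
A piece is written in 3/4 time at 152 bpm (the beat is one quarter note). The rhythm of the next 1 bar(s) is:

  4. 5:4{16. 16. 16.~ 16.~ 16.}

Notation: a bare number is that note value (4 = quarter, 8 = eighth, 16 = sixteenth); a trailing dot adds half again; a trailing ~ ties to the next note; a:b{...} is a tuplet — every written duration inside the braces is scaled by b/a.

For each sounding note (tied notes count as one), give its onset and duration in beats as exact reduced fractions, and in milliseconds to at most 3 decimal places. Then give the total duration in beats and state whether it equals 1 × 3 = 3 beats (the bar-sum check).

1) 0.0ms=0b +592.105ms=3/2b
2) 592.105ms=3/2b +118.421ms=3/10b
3) 710.526ms=9/5b +118.421ms=3/10b
4) 828.947ms=21/10b +355.263ms=9/10b
Σ=3b of 3 (152bpm 3/4) — PASS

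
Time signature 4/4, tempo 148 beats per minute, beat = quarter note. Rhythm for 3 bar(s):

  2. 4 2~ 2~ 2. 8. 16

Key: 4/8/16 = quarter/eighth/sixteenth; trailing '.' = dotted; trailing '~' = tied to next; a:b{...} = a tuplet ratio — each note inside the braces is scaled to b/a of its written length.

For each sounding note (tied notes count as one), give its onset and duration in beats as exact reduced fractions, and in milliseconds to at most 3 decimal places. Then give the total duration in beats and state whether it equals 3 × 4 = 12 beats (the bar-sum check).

1) 0.0ms=0b +1216.216ms=3b
2) 1216.216ms=3b +405.405ms=1b
3) 1621.622ms=4b +2837.838ms=7b
4) 4459.459ms=11b +304.054ms=3/4b
5) 4763.514ms=47/4b +101.351ms=1/4b
Σ=12b of 12 (148bpm 4/4) — PASS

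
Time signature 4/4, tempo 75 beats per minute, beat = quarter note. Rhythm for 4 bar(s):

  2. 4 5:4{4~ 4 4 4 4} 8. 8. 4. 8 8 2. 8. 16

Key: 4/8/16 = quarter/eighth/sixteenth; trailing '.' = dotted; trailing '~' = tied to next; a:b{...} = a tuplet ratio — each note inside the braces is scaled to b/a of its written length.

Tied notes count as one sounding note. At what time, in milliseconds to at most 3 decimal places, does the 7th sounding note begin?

note 7 onset = 8b = 6400.0ms

1. 0.0ms @ 0 + 2400.0ms (3)
2. 2400.0ms @ 3 + 800.0ms (1)
3. 3200.0ms @ 4 + 1280.0ms (8/5)
4. 4480.0ms @ 28/5 + 640.0ms (4/5)
5. 5120.0ms @ 32/5 + 640.0ms (4/5)
6. 5760.0ms @ 36/5 + 640.0ms (4/5)
7. 6400.0ms @ 8 + 600.0ms (3/4)
8. 7000.0ms @ 35/4 + 600.0ms (3/4)
9. 7600.0ms @ 19/2 + 1200.0ms (3/2)
10. 8800.0ms @ 11 + 400.0ms (1/2)
11. 9200.0ms @ 23/2 + 400.0ms (1/2)
12. 9600.0ms @ 12 + 2400.0ms (3)
13. 12000.0ms @ 15 + 600.0ms (3/4)
14. 12600.0ms @ 63/4 + 200.0ms (1/4)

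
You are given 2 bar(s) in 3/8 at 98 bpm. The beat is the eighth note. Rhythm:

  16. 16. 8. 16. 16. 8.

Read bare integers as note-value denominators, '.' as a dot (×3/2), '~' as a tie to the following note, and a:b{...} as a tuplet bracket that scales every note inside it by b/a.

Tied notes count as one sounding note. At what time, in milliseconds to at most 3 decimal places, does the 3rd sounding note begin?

note 3 onset = 3/2b = 918.367ms

1. 0.0ms @ 0 + 459.184ms (3/4)
2. 459.184ms @ 3/4 + 459.184ms (3/4)
3. 918.367ms @ 3/2 + 918.367ms (3/2)
4. 1836.735ms @ 3 + 459.184ms (3/4)
5. 2295.918ms @ 15/4 + 459.184ms (3/4)
6. 2755.102ms @ 9/2 + 918.367ms (3/2)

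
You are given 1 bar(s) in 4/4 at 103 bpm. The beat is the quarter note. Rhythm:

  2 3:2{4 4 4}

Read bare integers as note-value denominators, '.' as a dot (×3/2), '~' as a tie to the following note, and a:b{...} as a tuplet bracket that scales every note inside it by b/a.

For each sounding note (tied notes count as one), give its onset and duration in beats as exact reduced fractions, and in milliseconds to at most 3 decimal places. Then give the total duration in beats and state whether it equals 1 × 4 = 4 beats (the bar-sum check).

1) 0.0ms=0b +1165.049ms=2b
2) 1165.049ms=2b +388.35ms=2/3b
3) 1553.398ms=8/3b +388.35ms=2/3b
4) 1941.748ms=10/3b +388.35ms=2/3b
Σ=4b of 4 (103bpm 4/4) — PASS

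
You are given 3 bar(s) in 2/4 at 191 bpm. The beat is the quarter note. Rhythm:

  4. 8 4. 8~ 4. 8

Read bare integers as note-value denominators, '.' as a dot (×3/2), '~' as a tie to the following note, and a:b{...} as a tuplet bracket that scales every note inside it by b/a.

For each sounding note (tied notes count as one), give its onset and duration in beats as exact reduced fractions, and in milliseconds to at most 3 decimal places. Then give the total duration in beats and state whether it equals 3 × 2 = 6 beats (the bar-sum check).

1) 0.0ms=0b +471.204ms=3/2b
2) 471.204ms=3/2b +157.068ms=1/2b
3) 628.272ms=2b +471.204ms=3/2b
4) 1099.476ms=7/2b +628.272ms=2b
5) 1727.749ms=11/2b +157.068ms=1/2b
Σ=6b of 6 (191bpm 2/4) — PASS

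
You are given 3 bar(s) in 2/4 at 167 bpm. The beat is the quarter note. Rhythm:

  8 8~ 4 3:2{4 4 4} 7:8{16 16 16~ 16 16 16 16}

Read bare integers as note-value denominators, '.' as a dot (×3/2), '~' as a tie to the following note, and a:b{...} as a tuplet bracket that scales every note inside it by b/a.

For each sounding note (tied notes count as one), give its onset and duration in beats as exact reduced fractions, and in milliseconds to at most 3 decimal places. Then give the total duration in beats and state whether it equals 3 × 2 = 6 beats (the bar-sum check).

1) 0.0ms=0b +179.641ms=1/2b
2) 179.641ms=1/2b +538.922ms=3/2b
3) 718.563ms=2b +239.521ms=2/3b
4) 958.084ms=8/3b +239.521ms=2/3b
5) 1197.605ms=10/3b +239.521ms=2/3b
6) 1437.126ms=4b +102.652ms=2/7b
7) 1539.778ms=30/7b +102.652ms=2/7b
8) 1642.429ms=32/7b +205.304ms=4/7b
9) 1847.733ms=36/7b +102.652ms=2/7b
10) 1950.385ms=38/7b +102.652ms=2/7b
11) 2053.037ms=40/7b +102.652ms=2/7b
Σ=6b of 6 (167bpm 2/4) — PASS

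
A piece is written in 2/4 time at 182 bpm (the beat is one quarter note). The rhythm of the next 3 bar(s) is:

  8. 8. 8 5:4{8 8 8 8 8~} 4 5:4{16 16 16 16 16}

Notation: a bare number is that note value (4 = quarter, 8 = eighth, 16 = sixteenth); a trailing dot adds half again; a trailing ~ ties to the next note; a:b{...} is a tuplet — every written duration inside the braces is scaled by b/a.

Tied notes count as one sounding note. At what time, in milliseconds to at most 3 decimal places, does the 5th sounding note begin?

1. 0.0ms @ 0 + 247.253ms (3/4)
2. 247.253ms @ 3/4 + 247.253ms (3/4)
3. 494.505ms @ 3/2 + 164.835ms (1/2)
4. 659.341ms @ 2 + 131.868ms (2/5)
5. 791.209ms @ 12/5 + 131.868ms (2/5)
6. 923.077ms @ 14/5 + 131.868ms (2/5)
7. 1054.945ms @ 16/5 + 131.868ms (2/5)
8. 1186.813ms @ 18/5 + 461.538ms (7/5)
9. 1648.352ms @ 5 + 65.934ms (1/5)
10. 1714.286ms @ 26/5 + 65.934ms (1/5)
11. 1780.22ms @ 27/5 + 65.934ms (1/5)
12. 1846.154ms @ 28/5 + 65.934ms (1/5)
13. 1912.088ms @ 29/5 + 65.934ms (1/5)

note 5 onset = 12/5b = 791.209ms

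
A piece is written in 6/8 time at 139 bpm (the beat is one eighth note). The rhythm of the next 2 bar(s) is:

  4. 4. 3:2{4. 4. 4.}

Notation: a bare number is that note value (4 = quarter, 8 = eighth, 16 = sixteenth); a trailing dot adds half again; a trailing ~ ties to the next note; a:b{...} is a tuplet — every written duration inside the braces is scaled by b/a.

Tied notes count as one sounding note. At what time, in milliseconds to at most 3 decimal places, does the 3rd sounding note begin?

1. 0.0ms @ 0 + 1294.964ms (3)
2. 1294.964ms @ 3 + 1294.964ms (3)
3. 2589.928ms @ 6 + 863.309ms (2)
4. 3453.237ms @ 8 + 863.309ms (2)
5. 4316.547ms @ 10 + 863.309ms (2)

note 3 onset = 6b = 2589.928ms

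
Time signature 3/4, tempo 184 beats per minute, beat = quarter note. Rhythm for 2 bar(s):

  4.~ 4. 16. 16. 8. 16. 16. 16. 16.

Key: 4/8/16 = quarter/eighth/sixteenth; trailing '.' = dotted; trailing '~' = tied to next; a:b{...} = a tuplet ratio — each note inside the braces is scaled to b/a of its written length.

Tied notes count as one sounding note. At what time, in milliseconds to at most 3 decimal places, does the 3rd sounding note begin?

note 3 onset = 27/8b = 1100.543ms

1. 0.0ms @ 0 + 978.261ms (3)
2. 978.261ms @ 3 + 122.283ms (3/8)
3. 1100.543ms @ 27/8 + 122.283ms (3/8)
4. 1222.826ms @ 15/4 + 244.565ms (3/4)
5. 1467.391ms @ 9/2 + 122.283ms (3/8)
6. 1589.674ms @ 39/8 + 122.283ms (3/8)
7. 1711.957ms @ 21/4 + 122.283ms (3/8)
8. 1834.239ms @ 45/8 + 122.283ms (3/8)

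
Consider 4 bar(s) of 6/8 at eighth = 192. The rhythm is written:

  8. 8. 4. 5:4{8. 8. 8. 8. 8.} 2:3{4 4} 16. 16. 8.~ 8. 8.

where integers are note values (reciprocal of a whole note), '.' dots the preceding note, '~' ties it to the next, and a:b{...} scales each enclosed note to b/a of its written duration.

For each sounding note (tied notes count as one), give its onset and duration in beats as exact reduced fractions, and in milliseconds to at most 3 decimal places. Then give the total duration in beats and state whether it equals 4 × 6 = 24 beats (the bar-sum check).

1) 0.0ms=0b +468.75ms=3/2b
2) 468.75ms=3/2b +468.75ms=3/2b
3) 937.5ms=3b +937.5ms=3b
4) 1875.0ms=6b +375.0ms=6/5b
5) 2250.0ms=36/5b +375.0ms=6/5b
6) 2625.0ms=42/5b +375.0ms=6/5b
7) 3000.0ms=48/5b +375.0ms=6/5b
8) 3375.0ms=54/5b +375.0ms=6/5b
9) 3750.0ms=12b +937.5ms=3b
10) 4687.5ms=15b +937.5ms=3b
11) 5625.0ms=18b +234.375ms=3/4b
12) 5859.375ms=75/4b +234.375ms=3/4b
13) 6093.75ms=39/2b +937.5ms=3b
14) 7031.25ms=45/2b +468.75ms=3/2b
Σ=24b of 24 (192bpm 6/8) — PASS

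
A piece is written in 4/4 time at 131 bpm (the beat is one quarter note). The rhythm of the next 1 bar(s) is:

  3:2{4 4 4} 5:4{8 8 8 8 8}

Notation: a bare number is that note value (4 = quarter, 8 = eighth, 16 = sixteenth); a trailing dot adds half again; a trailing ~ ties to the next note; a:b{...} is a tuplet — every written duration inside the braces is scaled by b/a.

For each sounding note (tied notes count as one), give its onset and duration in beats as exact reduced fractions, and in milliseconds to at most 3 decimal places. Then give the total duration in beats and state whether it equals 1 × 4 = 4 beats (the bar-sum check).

1) 0.0ms=0b +305.344ms=2/3b
2) 305.344ms=2/3b +305.344ms=2/3b
3) 610.687ms=4/3b +305.344ms=2/3b
4) 916.031ms=2b +183.206ms=2/5b
5) 1099.237ms=12/5b +183.206ms=2/5b
6) 1282.443ms=14/5b +183.206ms=2/5b
7) 1465.649ms=16/5b +183.206ms=2/5b
8) 1648.855ms=18/5b +183.206ms=2/5b
Σ=4b of 4 (131bpm 4/4) — PASS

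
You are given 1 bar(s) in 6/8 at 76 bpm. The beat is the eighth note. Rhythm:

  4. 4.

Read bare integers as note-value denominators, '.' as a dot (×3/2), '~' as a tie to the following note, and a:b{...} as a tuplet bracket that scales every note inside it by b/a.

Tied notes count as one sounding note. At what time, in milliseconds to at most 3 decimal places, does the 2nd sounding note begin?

1. 0.0ms @ 0 + 2368.421ms (3)
2. 2368.421ms @ 3 + 2368.421ms (3)

note 2 onset = 3b = 2368.421ms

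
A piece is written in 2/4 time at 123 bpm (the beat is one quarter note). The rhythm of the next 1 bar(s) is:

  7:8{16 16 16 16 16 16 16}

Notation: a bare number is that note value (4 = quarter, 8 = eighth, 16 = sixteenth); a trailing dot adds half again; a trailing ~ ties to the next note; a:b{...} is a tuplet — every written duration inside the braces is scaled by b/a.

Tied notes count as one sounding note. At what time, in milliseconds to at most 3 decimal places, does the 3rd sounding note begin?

note 3 onset = 4/7b = 278.746ms

1. 0.0ms @ 0 + 139.373ms (2/7)
2. 139.373ms @ 2/7 + 139.373ms (2/7)
3. 278.746ms @ 4/7 + 139.373ms (2/7)
4. 418.118ms @ 6/7 + 139.373ms (2/7)
5. 557.491ms @ 8/7 + 139.373ms (2/7)
6. 696.864ms @ 10/7 + 139.373ms (2/7)
7. 836.237ms @ 12/7 + 139.373ms (2/7)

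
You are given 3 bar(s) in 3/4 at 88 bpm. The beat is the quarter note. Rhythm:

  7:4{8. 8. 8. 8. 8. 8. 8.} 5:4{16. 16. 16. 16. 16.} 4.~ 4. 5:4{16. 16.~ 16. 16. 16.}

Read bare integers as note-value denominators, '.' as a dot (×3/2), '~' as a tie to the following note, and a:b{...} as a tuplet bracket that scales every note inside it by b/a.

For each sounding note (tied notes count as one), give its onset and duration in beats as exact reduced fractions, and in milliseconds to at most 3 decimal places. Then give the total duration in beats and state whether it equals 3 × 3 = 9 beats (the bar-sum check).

1) 0.0ms=0b +292.208ms=3/7b
2) 292.208ms=3/7b +292.208ms=3/7b
3) 584.416ms=6/7b +292.208ms=3/7b
4) 876.623ms=9/7b +292.208ms=3/7b
5) 1168.831ms=12/7b +292.208ms=3/7b
6) 1461.039ms=15/7b +292.208ms=3/7b
7) 1753.247ms=18/7b +292.208ms=3/7b
8) 2045.455ms=3b +204.545ms=3/10b
9) 2250.0ms=33/10b +204.545ms=3/10b
10) 2454.545ms=18/5b +204.545ms=3/10b
11) 2659.091ms=39/10b +204.545ms=3/10b
12) 2863.636ms=21/5b +204.545ms=3/10b
13) 3068.182ms=9/2b +2045.455ms=3b
14) 5113.636ms=15/2b +204.545ms=3/10b
15) 5318.182ms=39/5b +409.091ms=3/5b
16) 5727.273ms=42/5b +204.545ms=3/10b
17) 5931.818ms=87/10b +204.545ms=3/10b
Σ=9b of 9 (88bpm 3/4) — PASS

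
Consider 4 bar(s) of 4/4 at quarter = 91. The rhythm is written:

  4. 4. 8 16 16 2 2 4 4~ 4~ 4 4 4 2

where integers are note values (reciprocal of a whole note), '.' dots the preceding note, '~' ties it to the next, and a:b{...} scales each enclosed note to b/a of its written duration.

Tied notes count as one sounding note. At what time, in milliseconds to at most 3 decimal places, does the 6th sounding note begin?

note 6 onset = 4b = 2637.363ms

1. 0.0ms @ 0 + 989.011ms (3/2)
2. 989.011ms @ 3/2 + 989.011ms (3/2)
3. 1978.022ms @ 3 + 329.67ms (1/2)
4. 2307.692ms @ 7/2 + 164.835ms (1/4)
5. 2472.527ms @ 15/4 + 164.835ms (1/4)
6. 2637.363ms @ 4 + 1318.681ms (2)
7. 3956.044ms @ 6 + 1318.681ms (2)
8. 5274.725ms @ 8 + 659.341ms (1)
9. 5934.066ms @ 9 + 1978.022ms (3)
10. 7912.088ms @ 12 + 659.341ms (1)
11. 8571.429ms @ 13 + 659.341ms (1)
12. 9230.769ms @ 14 + 1318.681ms (2)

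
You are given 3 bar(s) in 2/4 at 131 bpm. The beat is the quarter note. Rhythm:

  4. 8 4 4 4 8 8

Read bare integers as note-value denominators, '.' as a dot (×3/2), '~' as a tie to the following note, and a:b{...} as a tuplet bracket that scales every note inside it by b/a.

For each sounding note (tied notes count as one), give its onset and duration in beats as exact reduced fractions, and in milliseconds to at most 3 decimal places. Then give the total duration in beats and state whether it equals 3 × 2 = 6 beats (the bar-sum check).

1) 0.0ms=0b +687.023ms=3/2b
2) 687.023ms=3/2b +229.008ms=1/2b
3) 916.031ms=2b +458.015ms=1b
4) 1374.046ms=3b +458.015ms=1b
5) 1832.061ms=4b +458.015ms=1b
6) 2290.076ms=5b +229.008ms=1/2b
7) 2519.084ms=11/2b +229.008ms=1/2b
Σ=6b of 6 (131bpm 2/4) — PASS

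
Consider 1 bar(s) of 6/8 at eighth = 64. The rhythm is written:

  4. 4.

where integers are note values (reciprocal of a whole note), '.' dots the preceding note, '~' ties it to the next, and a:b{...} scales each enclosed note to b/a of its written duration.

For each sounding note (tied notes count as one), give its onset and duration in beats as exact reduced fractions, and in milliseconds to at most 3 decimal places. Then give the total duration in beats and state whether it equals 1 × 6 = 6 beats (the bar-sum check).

1) 0.0ms=0b +2812.5ms=3b
2) 2812.5ms=3b +2812.5ms=3b
Σ=6b of 6 (64bpm 6/8) — PASS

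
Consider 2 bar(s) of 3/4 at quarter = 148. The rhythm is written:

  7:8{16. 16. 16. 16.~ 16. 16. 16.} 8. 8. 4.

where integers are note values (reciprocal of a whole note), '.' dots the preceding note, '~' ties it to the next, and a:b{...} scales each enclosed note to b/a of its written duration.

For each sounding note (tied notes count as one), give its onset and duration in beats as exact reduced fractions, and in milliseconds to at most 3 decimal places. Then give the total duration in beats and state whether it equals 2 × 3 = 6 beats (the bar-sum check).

1) 0.0ms=0b +173.745ms=3/7b
2) 173.745ms=3/7b +173.745ms=3/7b
3) 347.49ms=6/7b +173.745ms=3/7b
4) 521.236ms=9/7b +347.49ms=6/7b
5) 868.726ms=15/7b +173.745ms=3/7b
6) 1042.471ms=18/7b +173.745ms=3/7b
7) 1216.216ms=3b +304.054ms=3/4b
8) 1520.27ms=15/4b +304.054ms=3/4b
9) 1824.324ms=9/2b +608.108ms=3/2b
Σ=6b of 6 (148bpm 3/4) — PASS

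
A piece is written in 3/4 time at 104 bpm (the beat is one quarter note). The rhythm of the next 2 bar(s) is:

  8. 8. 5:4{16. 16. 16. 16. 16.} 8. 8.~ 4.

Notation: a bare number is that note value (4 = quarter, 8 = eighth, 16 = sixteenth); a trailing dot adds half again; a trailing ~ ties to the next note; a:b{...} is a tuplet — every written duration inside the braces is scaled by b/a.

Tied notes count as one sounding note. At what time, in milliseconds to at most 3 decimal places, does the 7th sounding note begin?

note 7 onset = 27/10b = 1557.692ms

1. 0.0ms @ 0 + 432.692ms (3/4)
2. 432.692ms @ 3/4 + 432.692ms (3/4)
3. 865.385ms @ 3/2 + 173.077ms (3/10)
4. 1038.462ms @ 9/5 + 173.077ms (3/10)
5. 1211.538ms @ 21/10 + 173.077ms (3/10)
6. 1384.615ms @ 12/5 + 173.077ms (3/10)
7. 1557.692ms @ 27/10 + 173.077ms (3/10)
8. 1730.769ms @ 3 + 432.692ms (3/4)
9. 2163.462ms @ 15/4 + 1298.077ms (9/4)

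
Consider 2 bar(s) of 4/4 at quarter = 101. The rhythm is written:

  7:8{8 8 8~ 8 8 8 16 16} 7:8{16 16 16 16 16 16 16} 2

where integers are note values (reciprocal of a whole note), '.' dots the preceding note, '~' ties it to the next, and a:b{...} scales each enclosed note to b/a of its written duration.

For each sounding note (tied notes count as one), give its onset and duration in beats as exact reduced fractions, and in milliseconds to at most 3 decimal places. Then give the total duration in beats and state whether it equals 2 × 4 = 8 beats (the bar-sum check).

1) 0.0ms=0b +339.463ms=4/7b
2) 339.463ms=4/7b +339.463ms=4/7b
3) 678.925ms=8/7b +678.925ms=8/7b
4) 1357.85ms=16/7b +339.463ms=4/7b
5) 1697.313ms=20/7b +339.463ms=4/7b
6) 2036.775ms=24/7b +169.731ms=2/7b
7) 2206.506ms=26/7b +169.731ms=2/7b
8) 2376.238ms=4b +169.731ms=2/7b
9) 2545.969ms=30/7b +169.731ms=2/7b
10) 2715.7ms=32/7b +169.731ms=2/7b
11) 2885.431ms=34/7b +169.731ms=2/7b
12) 3055.163ms=36/7b +169.731ms=2/7b
13) 3224.894ms=38/7b +169.731ms=2/7b
14) 3394.625ms=40/7b +169.731ms=2/7b
15) 3564.356ms=6b +1188.119ms=2b
Σ=8b of 8 (101bpm 4/4) — PASS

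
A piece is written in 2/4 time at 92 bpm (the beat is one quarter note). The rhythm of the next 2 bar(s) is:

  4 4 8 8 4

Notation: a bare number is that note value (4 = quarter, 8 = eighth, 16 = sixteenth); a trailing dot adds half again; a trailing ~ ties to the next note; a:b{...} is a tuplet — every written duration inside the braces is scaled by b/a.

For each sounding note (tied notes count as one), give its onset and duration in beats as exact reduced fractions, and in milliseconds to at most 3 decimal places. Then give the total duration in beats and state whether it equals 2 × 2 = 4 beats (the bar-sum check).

1) 0.0ms=0b +652.174ms=1b
2) 652.174ms=1b +652.174ms=1b
3) 1304.348ms=2b +326.087ms=1/2b
4) 1630.435ms=5/2b +326.087ms=1/2b
5) 1956.522ms=3b +652.174ms=1b
Σ=4b of 4 (92bpm 2/4) — PASS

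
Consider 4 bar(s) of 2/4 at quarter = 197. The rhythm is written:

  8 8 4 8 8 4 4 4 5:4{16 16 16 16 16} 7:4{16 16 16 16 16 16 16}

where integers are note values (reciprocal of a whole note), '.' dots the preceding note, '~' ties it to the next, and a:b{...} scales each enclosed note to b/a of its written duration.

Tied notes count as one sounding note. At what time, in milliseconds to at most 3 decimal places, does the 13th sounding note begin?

note 13 onset = 34/5b = 2071.066ms

1. 0.0ms @ 0 + 152.284ms (1/2)
2. 152.284ms @ 1/2 + 152.284ms (1/2)
3. 304.569ms @ 1 + 304.569ms (1)
4. 609.137ms @ 2 + 152.284ms (1/2)
5. 761.421ms @ 5/2 + 152.284ms (1/2)
6. 913.706ms @ 3 + 304.569ms (1)
7. 1218.274ms @ 4 + 304.569ms (1)
8. 1522.843ms @ 5 + 304.569ms (1)
9. 1827.411ms @ 6 + 60.914ms (1/5)
10. 1888.325ms @ 31/5 + 60.914ms (1/5)
11. 1949.239ms @ 32/5 + 60.914ms (1/5)
12. 2010.152ms @ 33/5 + 60.914ms (1/5)
13. 2071.066ms @ 34/5 + 60.914ms (1/5)
14. 2131.98ms @ 7 + 43.51ms (1/7)
15. 2175.489ms @ 50/7 + 43.51ms (1/7)
16. 2218.999ms @ 51/7 + 43.51ms (1/7)
17. 2262.509ms @ 52/7 + 43.51ms (1/7)
18. 2306.019ms @ 53/7 + 43.51ms (1/7)
19. 2349.529ms @ 54/7 + 43.51ms (1/7)
20. 2393.038ms @ 55/7 + 43.51ms (1/7)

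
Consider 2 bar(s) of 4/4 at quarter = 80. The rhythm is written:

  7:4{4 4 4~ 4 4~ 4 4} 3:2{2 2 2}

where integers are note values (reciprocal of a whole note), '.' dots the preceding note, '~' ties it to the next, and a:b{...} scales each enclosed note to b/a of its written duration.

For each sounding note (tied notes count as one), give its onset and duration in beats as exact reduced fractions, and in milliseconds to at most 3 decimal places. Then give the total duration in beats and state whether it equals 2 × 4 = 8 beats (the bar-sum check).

1) 0.0ms=0b +428.571ms=4/7b
2) 428.571ms=4/7b +428.571ms=4/7b
3) 857.143ms=8/7b +857.143ms=8/7b
4) 1714.286ms=16/7b +857.143ms=8/7b
5) 2571.429ms=24/7b +428.571ms=4/7b
6) 3000.0ms=4b +1000.0ms=4/3b
7) 4000.0ms=16/3b +1000.0ms=4/3b
8) 5000.0ms=20/3b +1000.0ms=4/3b
Σ=8b of 8 (80bpm 4/4) — PASS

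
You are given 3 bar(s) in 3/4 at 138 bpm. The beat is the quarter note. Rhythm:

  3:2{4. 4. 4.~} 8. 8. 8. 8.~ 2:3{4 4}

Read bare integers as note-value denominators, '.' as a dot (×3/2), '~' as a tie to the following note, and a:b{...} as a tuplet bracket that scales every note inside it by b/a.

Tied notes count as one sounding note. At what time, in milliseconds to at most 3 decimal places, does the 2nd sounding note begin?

note 2 onset = 1b = 434.783ms

1. 0.0ms @ 0 + 434.783ms (1)
2. 434.783ms @ 1 + 434.783ms (1)
3. 869.565ms @ 2 + 760.87ms (7/4)
4. 1630.435ms @ 15/4 + 326.087ms (3/4)
5. 1956.522ms @ 9/2 + 326.087ms (3/4)
6. 2282.609ms @ 21/4 + 978.261ms (9/4)
7. 3260.87ms @ 15/2 + 652.174ms (3/2)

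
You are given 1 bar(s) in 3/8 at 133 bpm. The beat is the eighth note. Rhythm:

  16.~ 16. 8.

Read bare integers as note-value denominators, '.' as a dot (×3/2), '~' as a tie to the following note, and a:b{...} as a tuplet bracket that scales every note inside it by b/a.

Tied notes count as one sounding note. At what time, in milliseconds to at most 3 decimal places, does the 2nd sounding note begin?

1. 0.0ms @ 0 + 676.692ms (3/2)
2. 676.692ms @ 3/2 + 676.692ms (3/2)

note 2 onset = 3/2b = 676.692ms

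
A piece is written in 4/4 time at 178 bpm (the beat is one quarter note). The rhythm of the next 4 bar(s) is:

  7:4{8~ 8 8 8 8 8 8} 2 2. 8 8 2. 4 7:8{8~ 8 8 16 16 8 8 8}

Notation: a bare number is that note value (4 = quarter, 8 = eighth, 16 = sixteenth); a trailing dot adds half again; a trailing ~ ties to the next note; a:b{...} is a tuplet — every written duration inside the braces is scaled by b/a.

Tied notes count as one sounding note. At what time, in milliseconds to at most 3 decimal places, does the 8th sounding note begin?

note 8 onset = 4b = 1348.315ms

1. 0.0ms @ 0 + 192.616ms (4/7)
2. 192.616ms @ 4/7 + 96.308ms (2/7)
3. 288.925ms @ 6/7 + 96.308ms (2/7)
4. 385.233ms @ 8/7 + 96.308ms (2/7)
5. 481.541ms @ 10/7 + 96.308ms (2/7)
6. 577.849ms @ 12/7 + 96.308ms (2/7)
7. 674.157ms @ 2 + 674.157ms (2)
8. 1348.315ms @ 4 + 1011.236ms (3)
9. 2359.551ms @ 7 + 168.539ms (1/2)
10. 2528.09ms @ 15/2 + 168.539ms (1/2)
11. 2696.629ms @ 8 + 1011.236ms (3)
12. 3707.865ms @ 11 + 337.079ms (1)
13. 4044.944ms @ 12 + 385.233ms (8/7)
14. 4430.177ms @ 92/7 + 192.616ms (4/7)
15. 4622.793ms @ 96/7 + 96.308ms (2/7)
16. 4719.101ms @ 14 + 96.308ms (2/7)
17. 4815.409ms @ 100/7 + 192.616ms (4/7)
18. 5008.026ms @ 104/7 + 192.616ms (4/7)
19. 5200.642ms @ 108/7 + 192.616ms (4/7)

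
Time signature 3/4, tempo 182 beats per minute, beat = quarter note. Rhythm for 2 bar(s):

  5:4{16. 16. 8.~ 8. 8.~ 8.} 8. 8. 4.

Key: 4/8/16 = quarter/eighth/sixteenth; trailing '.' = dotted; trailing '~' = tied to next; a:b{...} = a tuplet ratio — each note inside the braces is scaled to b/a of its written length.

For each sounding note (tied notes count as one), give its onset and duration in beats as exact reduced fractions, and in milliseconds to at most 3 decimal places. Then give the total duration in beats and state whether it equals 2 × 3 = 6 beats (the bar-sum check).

1) 0.0ms=0b +98.901ms=3/10b
2) 98.901ms=3/10b +98.901ms=3/10b
3) 197.802ms=3/5b +395.604ms=6/5b
4) 593.407ms=9/5b +395.604ms=6/5b
5) 989.011ms=3b +247.253ms=3/4b
6) 1236.264ms=15/4b +247.253ms=3/4b
7) 1483.516ms=9/2b +494.505ms=3/2b
Σ=6b of 6 (182bpm 3/4) — PASS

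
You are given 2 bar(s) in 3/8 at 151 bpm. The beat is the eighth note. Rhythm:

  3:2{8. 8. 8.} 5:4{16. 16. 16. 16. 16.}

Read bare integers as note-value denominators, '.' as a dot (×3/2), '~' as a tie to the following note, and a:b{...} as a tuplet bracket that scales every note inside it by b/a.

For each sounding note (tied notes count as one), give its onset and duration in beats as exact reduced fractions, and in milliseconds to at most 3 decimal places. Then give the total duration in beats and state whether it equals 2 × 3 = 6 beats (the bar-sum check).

1) 0.0ms=0b +397.351ms=1b
2) 397.351ms=1b +397.351ms=1b
3) 794.702ms=2b +397.351ms=1b
4) 1192.053ms=3b +238.411ms=3/5b
5) 1430.464ms=18/5b +238.411ms=3/5b
6) 1668.874ms=21/5b +238.411ms=3/5b
7) 1907.285ms=24/5b +238.411ms=3/5b
8) 2145.695ms=27/5b +238.411ms=3/5b
Σ=6b of 6 (151bpm 3/8) — PASS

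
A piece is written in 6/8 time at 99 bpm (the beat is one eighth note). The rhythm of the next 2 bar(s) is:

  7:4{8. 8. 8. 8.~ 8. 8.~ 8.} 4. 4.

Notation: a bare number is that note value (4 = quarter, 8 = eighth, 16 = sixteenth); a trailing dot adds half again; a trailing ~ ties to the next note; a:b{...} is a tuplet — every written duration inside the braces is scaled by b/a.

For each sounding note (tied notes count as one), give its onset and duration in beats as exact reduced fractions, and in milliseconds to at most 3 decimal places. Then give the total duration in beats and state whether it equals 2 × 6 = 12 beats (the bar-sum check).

1) 0.0ms=0b +519.481ms=6/7b
2) 519.481ms=6/7b +519.481ms=6/7b
3) 1038.961ms=12/7b +519.481ms=6/7b
4) 1558.442ms=18/7b +1038.961ms=12/7b
5) 2597.403ms=30/7b +1038.961ms=12/7b
6) 3636.364ms=6b +1818.182ms=3b
7) 5454.545ms=9b +1818.182ms=3b
Σ=12b of 12 (99bpm 6/8) — PASS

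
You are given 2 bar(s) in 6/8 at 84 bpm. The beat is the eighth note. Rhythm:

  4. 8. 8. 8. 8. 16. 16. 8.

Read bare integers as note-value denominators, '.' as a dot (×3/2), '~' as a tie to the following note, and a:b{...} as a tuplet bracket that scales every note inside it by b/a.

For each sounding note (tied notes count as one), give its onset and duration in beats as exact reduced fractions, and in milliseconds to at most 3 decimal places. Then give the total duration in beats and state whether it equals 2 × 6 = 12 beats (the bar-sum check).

1) 0.0ms=0b +2142.857ms=3b
2) 2142.857ms=3b +1071.429ms=3/2b
3) 3214.286ms=9/2b +1071.429ms=3/2b
4) 4285.714ms=6b +1071.429ms=3/2b
5) 5357.143ms=15/2b +1071.429ms=3/2b
6) 6428.571ms=9b +535.714ms=3/4b
7) 6964.286ms=39/4b +535.714ms=3/4b
8) 7500.0ms=21/2b +1071.429ms=3/2b
Σ=12b of 12 (84bpm 6/8) — PASS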